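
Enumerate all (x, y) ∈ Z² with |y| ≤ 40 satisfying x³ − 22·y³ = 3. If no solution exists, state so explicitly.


The equation is x³ - 22y³ = 3. For fixed y, x³ = 22·y³ + 3, so a solution requires the RHS to be a perfect cube.
Strategy: iterate y from -40 to 40, compute RHS = 22·y³ + 3, and check whether it is a (positive or negative) perfect cube.
Check small values of y:
  y = 0: RHS = 3 is not a perfect cube.
  y = 1: RHS = 25 is not a perfect cube.
  y = -1: RHS = -19 is not a perfect cube.
  y = 2: RHS = 179 is not a perfect cube.
  y = -2: RHS = -173 is not a perfect cube.
  y = 3: RHS = 597 is not a perfect cube.
  y = -3: RHS = -591 is not a perfect cube.
Continuing the search up to |y| = 40 finds no solutions either.
No (x, y) in the scanned range satisfies the equation.

No integer solutions with |y| ≤ 40.


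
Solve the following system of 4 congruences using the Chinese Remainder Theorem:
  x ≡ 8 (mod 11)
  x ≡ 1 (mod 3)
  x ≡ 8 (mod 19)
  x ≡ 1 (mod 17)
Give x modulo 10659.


Product of moduli M = 11 · 3 · 19 · 17 = 10659.
Merge one congruence at a time:
  Start: x ≡ 8 (mod 11).
  Combine with x ≡ 1 (mod 3); new modulus lcm = 33.
    Write x = 8 + 11·t and substitute into x ≡ 1 (mod 3): 11·t ≡ 1 − 8 = -7 (mod 3).
    Reduce coefficients mod 3: 2·t ≡ 2 (mod 3).
    The inverse of 2 mod 3 is 2 (since 2·2 = 4 = 1·3 + 1), so t ≡ 2·2 = 4 ≡ 1 (mod 3).
    Then x = 8 + 11·1 = 19, valid modulo lcm(11, 3) = 33: x ≡ 19 (mod 33).
  Combine with x ≡ 8 (mod 19); new modulus lcm = 627.
    Write x = 19 + 33·t and substitute into x ≡ 8 (mod 19): 33·t ≡ 8 − 19 = -11 (mod 19).
    Reduce coefficients mod 19: 14·t ≡ 8 (mod 19).
    The inverse of 14 mod 19 is 15 (since 14·15 = 210 = 11·19 + 1), so t ≡ 15·8 = 120 ≡ 6 (mod 19).
    Then x = 19 + 33·6 = 217, valid modulo lcm(33, 19) = 627: x ≡ 217 (mod 627).
  Combine with x ≡ 1 (mod 17); new modulus lcm = 10659.
    Write x = 217 + 627·t and substitute into x ≡ 1 (mod 17): 627·t ≡ 1 − 217 = -216 (mod 17).
    Reduce coefficients mod 17: 15·t ≡ 5 (mod 17).
    The inverse of 15 mod 17 is 8 (since 15·8 = 120 = 7·17 + 1), so t ≡ 8·5 = 40 ≡ 6 (mod 17).
    Then x = 217 + 627·6 = 3979, valid modulo lcm(627, 17) = 10659: x ≡ 3979 (mod 10659).
Verify against each original: 3979 mod 11 = 8, 3979 mod 3 = 1, 3979 mod 19 = 8, 3979 mod 17 = 1.

x ≡ 3979 (mod 10659).


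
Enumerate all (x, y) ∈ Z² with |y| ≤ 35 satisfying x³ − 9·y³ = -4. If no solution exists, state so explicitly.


The equation is x³ - 9y³ = -4. For fixed y, x³ = 9·y³ − 4, so a solution requires the RHS to be a perfect cube.
Strategy: iterate y from -35 to 35, compute RHS = 9·y³ − 4, and check whether it is a (positive or negative) perfect cube.
Check small values of y:
  y = 0: RHS = -4 is not a perfect cube.
  y = 1: RHS = 5 is not a perfect cube.
  y = -1: RHS = -13 is not a perfect cube.
  y = 2: RHS = 68 is not a perfect cube.
  y = -2: RHS = -76 is not a perfect cube.
  y = 3: RHS = 239 is not a perfect cube.
  y = -3: RHS = -247 is not a perfect cube.
Continuing the search up to |y| = 35 finds no solutions either.
No (x, y) in the scanned range satisfies the equation.

No integer solutions with |y| ≤ 35.


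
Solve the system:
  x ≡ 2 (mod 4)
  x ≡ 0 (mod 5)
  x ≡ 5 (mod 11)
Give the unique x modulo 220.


Moduli 4, 5, 11 are pairwise coprime; by CRT there is a unique solution modulo M = 4 · 5 · 11 = 220.
Solve pairwise, accumulating the modulus:
  Start with x ≡ 2 (mod 4).
  Combine with x ≡ 0 (mod 5): since gcd(4, 5) = 1, we get a unique residue mod 20.
    Write x = 2 + 4·t and substitute into x ≡ 0 (mod 5): 4·t ≡ 0 − 2 = -2 (mod 5).
    Reduce coefficients mod 5: 4·t ≡ 3 (mod 5).
    The inverse of 4 mod 5 is 4 (since 4·4 = 16 = 3·5 + 1), so t ≡ 4·3 = 12 ≡ 2 (mod 5).
    Then x = 2 + 4·2 = 10, valid modulo lcm(4, 5) = 20: x ≡ 10 (mod 20).
  Combine with x ≡ 5 (mod 11): since gcd(20, 11) = 1, we get a unique residue mod 220.
    Write x = 10 + 20·t and substitute into x ≡ 5 (mod 11): 20·t ≡ 5 − 10 = -5 (mod 11).
    Reduce coefficients mod 11: 9·t ≡ 6 (mod 11).
    The inverse of 9 mod 11 is 5 (since 9·5 = 45 = 4·11 + 1), so t ≡ 5·6 = 30 ≡ 8 (mod 11).
    Then x = 10 + 20·8 = 170, valid modulo lcm(20, 11) = 220: x ≡ 170 (mod 220).
Verify: 170 mod 4 = 2 ✓, 170 mod 5 = 0 ✓, 170 mod 11 = 5 ✓.

x ≡ 170 (mod 220).


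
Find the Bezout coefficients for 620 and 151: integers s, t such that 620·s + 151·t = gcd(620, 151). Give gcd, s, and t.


Euclidean algorithm on (620, 151) — divide until remainder is 0:
  620 = 4 · 151 + 16
  151 = 9 · 16 + 7
  16 = 2 · 7 + 2
  7 = 3 · 2 + 1
  2 = 2 · 1 + 0
gcd(620, 151) = 1.
Track Bezout coefficients alongside the remainders: start with r₀ = 620 = a·1 + b·0 (s = 1, t = 0) and r₁ = 151 = a·0 + b·1 (s = 0, t = 1); each new remainder r_{k+1} = r_{k-1} − q_k·r_k inherits s_{k+1} = s_{k-1} − q_k·s_k, t_{k+1} = t_{k-1} − q_k·t_k, so r_k = a·s_k + b·t_k at every step:
  q = 4: r = 16, s = 1 − 4·0 = 1, t = 0 − 4·1 = -4  (check: 620·1 + 151·(-4) = 16)
  q = 9: r = 7, s = 0 − 9·1 = -9, t = 1 − 9·(-4) = 37  (check: 620·(-9) + 151·37 = 7)
  q = 2: r = 2, s = 1 − 2·(-9) = 19, t = -4 − 2·37 = -78  (check: 620·19 + 151·(-78) = 2)
  q = 3: r = 1, s = -9 − 3·19 = -66, t = 37 − 3·(-78) = 271  (check: 620·(-66) + 151·271 = 1)
The row with r = 1 (the gcd) gives the Bezout coefficients s = -66, t = 271.
Result: 620 · (-66) + 151 · (271) = 1.

gcd(620, 151) = 1; s = -66, t = 271 (check: 620·(-66) + 151·271 = 1).


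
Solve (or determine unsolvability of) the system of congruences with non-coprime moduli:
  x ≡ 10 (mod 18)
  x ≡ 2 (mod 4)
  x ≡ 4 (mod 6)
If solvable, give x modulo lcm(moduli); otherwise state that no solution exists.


Moduli 18, 4, 6 are not pairwise coprime, so CRT works modulo lcm(m_i) when all pairwise compatibility conditions hold.
Pairwise compatibility: gcd(m_i, m_j) must divide a_i - a_j for every pair.
Merge one congruence at a time:
  Start: x ≡ 10 (mod 18).
  Combine with x ≡ 2 (mod 4): gcd(18, 4) = 2; 2 - 10 = -8, which IS divisible by 2, so compatible.
    Write x = 10 + 18·t and substitute into x ≡ 2 (mod 4): 18·t ≡ 2 − 10 = -8 (mod 4).
    Divide the congruence (and modulus) by g = 2: 9·t ≡ -4 (mod 2).
    Reduce coefficients mod 2: 1·t ≡ 0 (mod 2).
    So t ≡ 0 (mod 2).
    Then x = 10 + 18·0 = 10, valid modulo lcm(18, 4) = 36: x ≡ 10 (mod 36).
  Combine with x ≡ 4 (mod 6): gcd(36, 6) = 6; 4 - 10 = -6, which IS divisible by 6, so compatible.
    Write x = 10 + 36·t and substitute into x ≡ 4 (mod 6): 36·t ≡ 4 − 10 = -6 (mod 6).
    Divide the congruence (and modulus) by g = 6: 6·t ≡ -1 (mod 1).
    Modulo 1 every t works; take t = 0.
    Then x = 10 + 36·0 = 10, valid modulo lcm(36, 6) = 36: x ≡ 10 (mod 36).
Verify: 10 mod 18 = 10, 10 mod 4 = 2, 10 mod 6 = 4.

x ≡ 10 (mod 36).


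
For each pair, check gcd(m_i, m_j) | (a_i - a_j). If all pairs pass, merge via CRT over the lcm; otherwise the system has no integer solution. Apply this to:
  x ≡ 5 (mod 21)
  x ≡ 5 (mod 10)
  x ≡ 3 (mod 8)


Moduli 21, 10, 8 are not pairwise coprime, so CRT works modulo lcm(m_i) when all pairwise compatibility conditions hold.
Pairwise compatibility: gcd(m_i, m_j) must divide a_i - a_j for every pair.
Merge one congruence at a time:
  Start: x ≡ 5 (mod 21).
  Combine with x ≡ 5 (mod 10): gcd(21, 10) = 1; 5 - 5 = 0, which IS divisible by 1, so compatible.
    Write x = 5 + 21·t and substitute into x ≡ 5 (mod 10): 21·t ≡ 5 − 5 = 0 (mod 10).
    Reduce coefficients mod 10: 1·t ≡ 0 (mod 10).
    So t ≡ 0 (mod 10).
    Then x = 5 + 21·0 = 5, valid modulo lcm(21, 10) = 210: x ≡ 5 (mod 210).
  Combine with x ≡ 3 (mod 8): gcd(210, 8) = 2; 3 - 5 = -2, which IS divisible by 2, so compatible.
    Write x = 5 + 210·t and substitute into x ≡ 3 (mod 8): 210·t ≡ 3 − 5 = -2 (mod 8).
    Divide the congruence (and modulus) by g = 2: 105·t ≡ -1 (mod 4).
    Reduce coefficients mod 4: 1·t ≡ 3 (mod 4).
    So t ≡ 3 (mod 4).
    Then x = 5 + 210·3 = 635, valid modulo lcm(210, 8) = 840: x ≡ 635 (mod 840).
Verify: 635 mod 21 = 5, 635 mod 10 = 5, 635 mod 8 = 3.

x ≡ 635 (mod 840).


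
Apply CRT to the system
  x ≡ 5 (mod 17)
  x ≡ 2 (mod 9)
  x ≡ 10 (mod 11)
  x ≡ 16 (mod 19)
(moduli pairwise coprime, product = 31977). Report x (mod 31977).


Product of moduli M = 17 · 9 · 11 · 19 = 31977.
Merge one congruence at a time:
  Start: x ≡ 5 (mod 17).
  Combine with x ≡ 2 (mod 9); new modulus lcm = 153.
    Write x = 5 + 17·t and substitute into x ≡ 2 (mod 9): 17·t ≡ 2 − 5 = -3 (mod 9).
    Reduce coefficients mod 9: 8·t ≡ 6 (mod 9).
    The inverse of 8 mod 9 is 8 (since 8·8 = 64 = 7·9 + 1), so t ≡ 8·6 = 48 ≡ 3 (mod 9).
    Then x = 5 + 17·3 = 56, valid modulo lcm(17, 9) = 153: x ≡ 56 (mod 153).
  Combine with x ≡ 10 (mod 11); new modulus lcm = 1683.
    Write x = 56 + 153·t and substitute into x ≡ 10 (mod 11): 153·t ≡ 10 − 56 = -46 (mod 11).
    Reduce coefficients mod 11: 10·t ≡ 9 (mod 11).
    The inverse of 10 mod 11 is 10 (since 10·10 = 100 = 9·11 + 1), so t ≡ 10·9 = 90 ≡ 2 (mod 11).
    Then x = 56 + 153·2 = 362, valid modulo lcm(153, 11) = 1683: x ≡ 362 (mod 1683).
  Combine with x ≡ 16 (mod 19); new modulus lcm = 31977.
    Write x = 362 + 1683·t and substitute into x ≡ 16 (mod 19): 1683·t ≡ 16 − 362 = -346 (mod 19).
    Reduce coefficients mod 19: 11·t ≡ 15 (mod 19).
    The inverse of 11 mod 19 is 7 (since 11·7 = 77 = 4·19 + 1), so t ≡ 7·15 = 105 ≡ 10 (mod 19).
    Then x = 362 + 1683·10 = 17192, valid modulo lcm(1683, 19) = 31977: x ≡ 17192 (mod 31977).
Verify against each original: 17192 mod 17 = 5, 17192 mod 9 = 2, 17192 mod 11 = 10, 17192 mod 19 = 16.

x ≡ 17192 (mod 31977).


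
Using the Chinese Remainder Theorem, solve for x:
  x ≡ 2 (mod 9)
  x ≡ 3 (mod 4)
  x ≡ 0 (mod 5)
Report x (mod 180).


Moduli 9, 4, 5 are pairwise coprime; by CRT there is a unique solution modulo M = 9 · 4 · 5 = 180.
Solve pairwise, accumulating the modulus:
  Start with x ≡ 2 (mod 9).
  Combine with x ≡ 3 (mod 4): since gcd(9, 4) = 1, we get a unique residue mod 36.
    Write x = 2 + 9·t and substitute into x ≡ 3 (mod 4): 9·t ≡ 3 − 2 = 1 (mod 4).
    Reduce coefficients mod 4: 1·t ≡ 1 (mod 4).
    So t ≡ 1 (mod 4).
    Then x = 2 + 9·1 = 11, valid modulo lcm(9, 4) = 36: x ≡ 11 (mod 36).
  Combine with x ≡ 0 (mod 5): since gcd(36, 5) = 1, we get a unique residue mod 180.
    Write x = 11 + 36·t and substitute into x ≡ 0 (mod 5): 36·t ≡ 0 − 11 = -11 (mod 5).
    Reduce coefficients mod 5: 1·t ≡ 4 (mod 5).
    So t ≡ 4 (mod 5).
    Then x = 11 + 36·4 = 155, valid modulo lcm(36, 5) = 180: x ≡ 155 (mod 180).
Verify: 155 mod 9 = 2 ✓, 155 mod 4 = 3 ✓, 155 mod 5 = 0 ✓.

x ≡ 155 (mod 180).


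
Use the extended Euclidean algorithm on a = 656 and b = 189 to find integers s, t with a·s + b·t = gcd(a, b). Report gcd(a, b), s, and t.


Euclidean algorithm on (656, 189) — divide until remainder is 0:
  656 = 3 · 189 + 89
  189 = 2 · 89 + 11
  89 = 8 · 11 + 1
  11 = 11 · 1 + 0
gcd(656, 189) = 1.
Track Bezout coefficients alongside the remainders: start with r₀ = 656 = a·1 + b·0 (s = 1, t = 0) and r₁ = 189 = a·0 + b·1 (s = 0, t = 1); each new remainder r_{k+1} = r_{k-1} − q_k·r_k inherits s_{k+1} = s_{k-1} − q_k·s_k, t_{k+1} = t_{k-1} − q_k·t_k, so r_k = a·s_k + b·t_k at every step:
  q = 3: r = 89, s = 1 − 3·0 = 1, t = 0 − 3·1 = -3  (check: 656·1 + 189·(-3) = 89)
  q = 2: r = 11, s = 0 − 2·1 = -2, t = 1 − 2·(-3) = 7  (check: 656·(-2) + 189·7 = 11)
  q = 8: r = 1, s = 1 − 8·(-2) = 17, t = -3 − 8·7 = -59  (check: 656·17 + 189·(-59) = 1)
The row with r = 1 (the gcd) gives the Bezout coefficients s = 17, t = -59.
Result: 656 · (17) + 189 · (-59) = 1.

gcd(656, 189) = 1; s = 17, t = -59 (check: 656·17 + 189·(-59) = 1).


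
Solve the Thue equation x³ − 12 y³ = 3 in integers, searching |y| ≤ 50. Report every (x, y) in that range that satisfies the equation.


The equation is x³ - 12y³ = 3. For fixed y, x³ = 12·y³ + 3, so a solution requires the RHS to be a perfect cube.
Strategy: iterate y from -50 to 50, compute RHS = 12·y³ + 3, and check whether it is a (positive or negative) perfect cube.
Check small values of y:
  y = 0: RHS = 3 is not a perfect cube.
  y = 1: RHS = 15 is not a perfect cube.
  y = -1: RHS = -9 is not a perfect cube.
  y = 2: RHS = 99 is not a perfect cube.
  y = -2: RHS = -93 is not a perfect cube.
  y = 3: RHS = 327 is not a perfect cube.
  y = -3: RHS = -321 is not a perfect cube.
Continuing the search up to |y| = 50 finds no solutions either.
No (x, y) in the scanned range satisfies the equation.

No integer solutions with |y| ≤ 50.


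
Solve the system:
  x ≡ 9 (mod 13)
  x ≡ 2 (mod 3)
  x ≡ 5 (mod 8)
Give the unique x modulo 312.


Moduli 13, 3, 8 are pairwise coprime; by CRT there is a unique solution modulo M = 13 · 3 · 8 = 312.
Solve pairwise, accumulating the modulus:
  Start with x ≡ 9 (mod 13).
  Combine with x ≡ 2 (mod 3): since gcd(13, 3) = 1, we get a unique residue mod 39.
    Write x = 9 + 13·t and substitute into x ≡ 2 (mod 3): 13·t ≡ 2 − 9 = -7 (mod 3).
    Reduce coefficients mod 3: 1·t ≡ 2 (mod 3).
    So t ≡ 2 (mod 3).
    Then x = 9 + 13·2 = 35, valid modulo lcm(13, 3) = 39: x ≡ 35 (mod 39).
  Combine with x ≡ 5 (mod 8): since gcd(39, 8) = 1, we get a unique residue mod 312.
    Write x = 35 + 39·t and substitute into x ≡ 5 (mod 8): 39·t ≡ 5 − 35 = -30 (mod 8).
    Reduce coefficients mod 8: 7·t ≡ 2 (mod 8).
    The inverse of 7 mod 8 is 7 (since 7·7 = 49 = 6·8 + 1), so t ≡ 7·2 = 14 ≡ 6 (mod 8).
    Then x = 35 + 39·6 = 269, valid modulo lcm(39, 8) = 312: x ≡ 269 (mod 312).
Verify: 269 mod 13 = 9 ✓, 269 mod 3 = 2 ✓, 269 mod 8 = 5 ✓.

x ≡ 269 (mod 312).


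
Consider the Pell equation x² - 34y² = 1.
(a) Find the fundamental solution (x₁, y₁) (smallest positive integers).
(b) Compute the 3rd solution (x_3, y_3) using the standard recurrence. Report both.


Step 1: Find the fundamental solution (x₁, y₁) of x² - 34y² = 1.
  Expand √34 as a continued fraction. a₀ = ⌊√34⌋ = 5; iterate m_{k+1} = d_k·a_k − m_k, d_{k+1} = (34 − m_{k+1}²)/d_k, a_{k+1} = ⌊(a₀ + m_{k+1})/d_{k+1}⌋ (starting m₀ = 0, d₀ = 1), with convergents p_k = a_k·p_{k-1} + p_{k-2}, q_k = a_k·q_{k-1} + q_{k-2} (p₋₁ = 1, q₋₁ = 0):
  k = 0: a₀ = 5; p₀/q₀ = 5/1; p₀² − 34·q₀² = 25 − 34 = -9.
  k = 1: m = 5, d = 9, a = ⌊(5 + 5)/9⌋ = 1; p/q = (1·5 + 1)/(1·1 + 0) = 6/1; p² − 34·q² = 36 − 34 = 2.
  k = 2: m = 4, d = 2, a = ⌊(5 + 4)/2⌋ = 4; p/q = (4·6 + 5)/(4·1 + 1) = 29/5; p² − 34·q² = 841 − 850 = -9.
  k = 3: m = 4, d = 9, a = ⌊(5 + 4)/9⌋ = 1; p/q = (1·29 + 6)/(1·5 + 1) = 35/6; p² − 34·q² = 1225 − 1224 = 1.
  The first convergent with p² − 34·q² = 1 gives the fundamental solution (x₁, y₁) = (35, 6).
Step 2: Apply the recurrence (x_{n+1}, y_{n+1}) = (x₁x_n + 34y₁y_n, x₁y_n + y₁x_n) repeatedly.
  From (x_1, y_1) = (35, 6): x_2 = 35·35 + 34·6·6 = 2449; y_2 = 35·6 + 6·35 = 420.
  From (x_2, y_2) = (2449, 420): x_3 = 35·2449 + 34·6·420 = 171395; y_3 = 35·420 + 6·2449 = 29394.
Step 3: Verify x_3² - 34·y_3² = 29376246025 - 29376246024 = 1 (should be 1). ✓

(x_1, y_1) = (35, 6); (x_3, y_3) = (171395, 29394).


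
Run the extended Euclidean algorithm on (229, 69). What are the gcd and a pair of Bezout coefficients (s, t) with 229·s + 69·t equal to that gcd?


Euclidean algorithm on (229, 69) — divide until remainder is 0:
  229 = 3 · 69 + 22
  69 = 3 · 22 + 3
  22 = 7 · 3 + 1
  3 = 3 · 1 + 0
gcd(229, 69) = 1.
Track Bezout coefficients alongside the remainders: start with r₀ = 229 = a·1 + b·0 (s = 1, t = 0) and r₁ = 69 = a·0 + b·1 (s = 0, t = 1); each new remainder r_{k+1} = r_{k-1} − q_k·r_k inherits s_{k+1} = s_{k-1} − q_k·s_k, t_{k+1} = t_{k-1} − q_k·t_k, so r_k = a·s_k + b·t_k at every step:
  q = 3: r = 22, s = 1 − 3·0 = 1, t = 0 − 3·1 = -3  (check: 229·1 + 69·(-3) = 22)
  q = 3: r = 3, s = 0 − 3·1 = -3, t = 1 − 3·(-3) = 10  (check: 229·(-3) + 69·10 = 3)
  q = 7: r = 1, s = 1 − 7·(-3) = 22, t = -3 − 7·10 = -73  (check: 229·22 + 69·(-73) = 1)
The row with r = 1 (the gcd) gives the Bezout coefficients s = 22, t = -73.
Result: 229 · (22) + 69 · (-73) = 1.

gcd(229, 69) = 1; s = 22, t = -73 (check: 229·22 + 69·(-73) = 1).


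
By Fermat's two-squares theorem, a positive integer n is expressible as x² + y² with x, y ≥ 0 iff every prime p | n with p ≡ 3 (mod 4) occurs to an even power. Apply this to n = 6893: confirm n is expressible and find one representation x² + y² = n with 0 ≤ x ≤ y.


Step 1: Factor n = 6893 = 61 · 113.
Step 2: Check the mod-4 condition on each prime factor: 61 ≡ 1 (mod 4), exponent 1; 113 ≡ 1 (mod 4), exponent 1.
All primes ≡ 3 (mod 4) appear to even exponent (or don't appear), so by the two-squares theorem n IS expressible as a sum of two squares.
Step 3: Build a representation. Here n = 61 · 113 is a product of primes ≡ 1 (mod 4). Each prime p ≡ 1 (mod 4) is itself a sum of two squares; find a² by testing p − a² for a perfect square:
  61: 61 − 1² = 60, 61 − 2² = 57, 61 − 3² = 52, 61 − 4² = 45, 61 − 5² = 36 = 6² ⇒ 61 = 5² + 6².
  113: 113 − 1² = 112, 113 − 2² = 109, 113 − 3² = 104, 113 − 4² = 97, 113 − 5² = 88, 113 − 6² = 77, 113 − 7² = 64 = 8² ⇒ 113 = 7² + 8².
  Combine using the Brahmagupta–Fibonacci identity (a² + b²)(c² + d²) = (ac − bd)² + (ad + bc)² = (ac + bd)² + (ad − bc)²:
  61 · 113 = 6893: from (5² + 6²)(7² + 8²), take (5·7 − 6·8, 5·8 + 6·7) = (35 − 48, 40 + 42) = (-13, 82); dropping signs (only squares matter) gives (13, 82); check 13² + 82² = 169 + 6724 = 6893 ✓.
Step 4: Order so x ≤ y and verify: 13² + 82² = 169 + 6724 = 6893 = n. ✓

n = 6893 = 13² + 82² (one valid representation with x ≤ y).


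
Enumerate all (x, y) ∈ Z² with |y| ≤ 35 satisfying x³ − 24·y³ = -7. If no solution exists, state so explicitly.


The equation is x³ - 24y³ = -7. For fixed y, x³ = 24·y³ − 7, so a solution requires the RHS to be a perfect cube.
Strategy: iterate y from -35 to 35, compute RHS = 24·y³ − 7, and check whether it is a (positive or negative) perfect cube.
Check small values of y:
  y = 0: RHS = -7 is not a perfect cube.
  y = 1: RHS = 17 is not a perfect cube.
  y = -1: RHS = -31 is not a perfect cube.
  y = 2: RHS = 185 is not a perfect cube.
  y = -2: RHS = -199 is not a perfect cube.
  y = 3: RHS = 641 is not a perfect cube.
  y = -3: RHS = -655 is not a perfect cube.
Continuing the search up to |y| = 35 finds no solutions either.
No (x, y) in the scanned range satisfies the equation.

No integer solutions with |y| ≤ 35.


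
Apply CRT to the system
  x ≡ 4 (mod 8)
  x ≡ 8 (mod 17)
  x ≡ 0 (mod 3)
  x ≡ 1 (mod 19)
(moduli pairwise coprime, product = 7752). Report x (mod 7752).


Product of moduli M = 8 · 17 · 3 · 19 = 7752.
Merge one congruence at a time:
  Start: x ≡ 4 (mod 8).
  Combine with x ≡ 8 (mod 17); new modulus lcm = 136.
    Write x = 4 + 8·t and substitute into x ≡ 8 (mod 17): 8·t ≡ 8 − 4 = 4 (mod 17).
    The inverse of 8 mod 17 is 15 (since 8·15 = 120 = 7·17 + 1), so t ≡ 15·4 = 60 ≡ 9 (mod 17).
    Then x = 4 + 8·9 = 76, valid modulo lcm(8, 17) = 136: x ≡ 76 (mod 136).
  Combine with x ≡ 0 (mod 3); new modulus lcm = 408.
    Write x = 76 + 136·t and substitute into x ≡ 0 (mod 3): 136·t ≡ 0 − 76 = -76 (mod 3).
    Reduce coefficients mod 3: 1·t ≡ 2 (mod 3).
    So t ≡ 2 (mod 3).
    Then x = 76 + 136·2 = 348, valid modulo lcm(136, 3) = 408: x ≡ 348 (mod 408).
  Combine with x ≡ 1 (mod 19); new modulus lcm = 7752.
    Write x = 348 + 408·t and substitute into x ≡ 1 (mod 19): 408·t ≡ 1 − 348 = -347 (mod 19).
    Reduce coefficients mod 19: 9·t ≡ 14 (mod 19).
    The inverse of 9 mod 19 is 17 (since 9·17 = 153 = 8·19 + 1), so t ≡ 17·14 = 238 ≡ 10 (mod 19).
    Then x = 348 + 408·10 = 4428, valid modulo lcm(408, 19) = 7752: x ≡ 4428 (mod 7752).
Verify against each original: 4428 mod 8 = 4, 4428 mod 17 = 8, 4428 mod 3 = 0, 4428 mod 19 = 1.

x ≡ 4428 (mod 7752).


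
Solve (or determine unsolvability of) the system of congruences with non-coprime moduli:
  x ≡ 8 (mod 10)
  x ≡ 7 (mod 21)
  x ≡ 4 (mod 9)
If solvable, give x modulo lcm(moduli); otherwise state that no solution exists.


Moduli 10, 21, 9 are not pairwise coprime, so CRT works modulo lcm(m_i) when all pairwise compatibility conditions hold.
Pairwise compatibility: gcd(m_i, m_j) must divide a_i - a_j for every pair.
Merge one congruence at a time:
  Start: x ≡ 8 (mod 10).
  Combine with x ≡ 7 (mod 21): gcd(10, 21) = 1; 7 - 8 = -1, which IS divisible by 1, so compatible.
    Write x = 8 + 10·t and substitute into x ≡ 7 (mod 21): 10·t ≡ 7 − 8 = -1 (mod 21).
    Reduce coefficients mod 21: 10·t ≡ 20 (mod 21).
    The inverse of 10 mod 21 is 19 (since 10·19 = 190 = 9·21 + 1), so t ≡ 19·20 = 380 ≡ 2 (mod 21).
    Then x = 8 + 10·2 = 28, valid modulo lcm(10, 21) = 210: x ≡ 28 (mod 210).
  Combine with x ≡ 4 (mod 9): gcd(210, 9) = 3; 4 - 28 = -24, which IS divisible by 3, so compatible.
    Write x = 28 + 210·t and substitute into x ≡ 4 (mod 9): 210·t ≡ 4 − 28 = -24 (mod 9).
    Divide the congruence (and modulus) by g = 3: 70·t ≡ -8 (mod 3).
    Reduce coefficients mod 3: 1·t ≡ 1 (mod 3).
    So t ≡ 1 (mod 3).
    Then x = 28 + 210·1 = 238, valid modulo lcm(210, 9) = 630: x ≡ 238 (mod 630).
Verify: 238 mod 10 = 8, 238 mod 21 = 7, 238 mod 9 = 4.

x ≡ 238 (mod 630).


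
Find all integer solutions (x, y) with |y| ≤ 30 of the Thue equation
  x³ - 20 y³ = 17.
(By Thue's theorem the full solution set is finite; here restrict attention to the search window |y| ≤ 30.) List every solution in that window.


The equation is x³ - 20y³ = 17. For fixed y, x³ = 20·y³ + 17, so a solution requires the RHS to be a perfect cube.
Strategy: iterate y from -30 to 30, compute RHS = 20·y³ + 17, and check whether it is a (positive or negative) perfect cube.
Check small values of y:
  y = 0: RHS = 17 is not a perfect cube.
  y = 1: RHS = 37 is not a perfect cube.
  y = -1: RHS = -3 is not a perfect cube.
  y = 2: RHS = 177 is not a perfect cube.
  y = -2: RHS = -143 is not a perfect cube.
  y = 3: RHS = 557 is not a perfect cube.
  y = -3: RHS = -523 is not a perfect cube.
Continuing the search up to |y| = 30 finds no solutions either.
No (x, y) in the scanned range satisfies the equation.

No integer solutions with |y| ≤ 30.


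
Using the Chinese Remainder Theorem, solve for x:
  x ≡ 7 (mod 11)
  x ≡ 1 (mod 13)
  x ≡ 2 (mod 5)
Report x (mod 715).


Moduli 11, 13, 5 are pairwise coprime; by CRT there is a unique solution modulo M = 11 · 13 · 5 = 715.
Solve pairwise, accumulating the modulus:
  Start with x ≡ 7 (mod 11).
  Combine with x ≡ 1 (mod 13): since gcd(11, 13) = 1, we get a unique residue mod 143.
    Write x = 7 + 11·t and substitute into x ≡ 1 (mod 13): 11·t ≡ 1 − 7 = -6 (mod 13).
    Reduce coefficients mod 13: 11·t ≡ 7 (mod 13).
    The inverse of 11 mod 13 is 6 (since 11·6 = 66 = 5·13 + 1), so t ≡ 6·7 = 42 ≡ 3 (mod 13).
    Then x = 7 + 11·3 = 40, valid modulo lcm(11, 13) = 143: x ≡ 40 (mod 143).
  Combine with x ≡ 2 (mod 5): since gcd(143, 5) = 1, we get a unique residue mod 715.
    Write x = 40 + 143·t and substitute into x ≡ 2 (mod 5): 143·t ≡ 2 − 40 = -38 (mod 5).
    Reduce coefficients mod 5: 3·t ≡ 2 (mod 5).
    The inverse of 3 mod 5 is 2 (since 3·2 = 6 = 1·5 + 1), so t ≡ 2·2 = 4 ≡ 4 (mod 5).
    Then x = 40 + 143·4 = 612, valid modulo lcm(143, 5) = 715: x ≡ 612 (mod 715).
Verify: 612 mod 11 = 7 ✓, 612 mod 13 = 1 ✓, 612 mod 5 = 2 ✓.

x ≡ 612 (mod 715).


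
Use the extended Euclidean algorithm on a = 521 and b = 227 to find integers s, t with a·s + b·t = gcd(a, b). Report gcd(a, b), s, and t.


Euclidean algorithm on (521, 227) — divide until remainder is 0:
  521 = 2 · 227 + 67
  227 = 3 · 67 + 26
  67 = 2 · 26 + 15
  26 = 1 · 15 + 11
  15 = 1 · 11 + 4
  11 = 2 · 4 + 3
  4 = 1 · 3 + 1
  3 = 3 · 1 + 0
gcd(521, 227) = 1.
Track Bezout coefficients alongside the remainders: start with r₀ = 521 = a·1 + b·0 (s = 1, t = 0) and r₁ = 227 = a·0 + b·1 (s = 0, t = 1); each new remainder r_{k+1} = r_{k-1} − q_k·r_k inherits s_{k+1} = s_{k-1} − q_k·s_k, t_{k+1} = t_{k-1} − q_k·t_k, so r_k = a·s_k + b·t_k at every step:
  q = 2: r = 67, s = 1 − 2·0 = 1, t = 0 − 2·1 = -2  (check: 521·1 + 227·(-2) = 67)
  q = 3: r = 26, s = 0 − 3·1 = -3, t = 1 − 3·(-2) = 7  (check: 521·(-3) + 227·7 = 26)
  q = 2: r = 15, s = 1 − 2·(-3) = 7, t = -2 − 2·7 = -16  (check: 521·7 + 227·(-16) = 15)
  q = 1: r = 11, s = -3 − 1·7 = -10, t = 7 − 1·(-16) = 23  (check: 521·(-10) + 227·23 = 11)
  q = 1: r = 4, s = 7 − 1·(-10) = 17, t = -16 − 1·23 = -39  (check: 521·17 + 227·(-39) = 4)
  q = 2: r = 3, s = -10 − 2·17 = -44, t = 23 − 2·(-39) = 101  (check: 521·(-44) + 227·101 = 3)
  q = 1: r = 1, s = 17 − 1·(-44) = 61, t = -39 − 1·101 = -140  (check: 521·61 + 227·(-140) = 1)
The row with r = 1 (the gcd) gives the Bezout coefficients s = 61, t = -140.
Result: 521 · (61) + 227 · (-140) = 1.

gcd(521, 227) = 1; s = 61, t = -140 (check: 521·61 + 227·(-140) = 1).


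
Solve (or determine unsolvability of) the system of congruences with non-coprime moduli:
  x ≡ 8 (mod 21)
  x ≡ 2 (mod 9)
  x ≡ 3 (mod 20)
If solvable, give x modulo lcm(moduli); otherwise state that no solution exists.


Moduli 21, 9, 20 are not pairwise coprime, so CRT works modulo lcm(m_i) when all pairwise compatibility conditions hold.
Pairwise compatibility: gcd(m_i, m_j) must divide a_i - a_j for every pair.
Merge one congruence at a time:
  Start: x ≡ 8 (mod 21).
  Combine with x ≡ 2 (mod 9): gcd(21, 9) = 3; 2 - 8 = -6, which IS divisible by 3, so compatible.
    Write x = 8 + 21·t and substitute into x ≡ 2 (mod 9): 21·t ≡ 2 − 8 = -6 (mod 9).
    Divide the congruence (and modulus) by g = 3: 7·t ≡ -2 (mod 3).
    Reduce coefficients mod 3: 1·t ≡ 1 (mod 3).
    So t ≡ 1 (mod 3).
    Then x = 8 + 21·1 = 29, valid modulo lcm(21, 9) = 63: x ≡ 29 (mod 63).
  Combine with x ≡ 3 (mod 20): gcd(63, 20) = 1; 3 - 29 = -26, which IS divisible by 1, so compatible.
    Write x = 29 + 63·t and substitute into x ≡ 3 (mod 20): 63·t ≡ 3 − 29 = -26 (mod 20).
    Reduce coefficients mod 20: 3·t ≡ 14 (mod 20).
    The inverse of 3 mod 20 is 7 (since 3·7 = 21 = 1·20 + 1), so t ≡ 7·14 = 98 ≡ 18 (mod 20).
    Then x = 29 + 63·18 = 1163, valid modulo lcm(63, 20) = 1260: x ≡ 1163 (mod 1260).
Verify: 1163 mod 21 = 8, 1163 mod 9 = 2, 1163 mod 20 = 3.

x ≡ 1163 (mod 1260).


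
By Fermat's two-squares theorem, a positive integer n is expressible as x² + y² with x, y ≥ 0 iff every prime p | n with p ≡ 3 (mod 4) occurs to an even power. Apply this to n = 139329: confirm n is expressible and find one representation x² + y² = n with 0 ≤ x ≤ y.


Step 1: Factor n = 139329 = 3^2 · 113 · 137.
Step 2: Check the mod-4 condition on each prime factor: 3 ≡ 3 (mod 4), exponent 2 (must be even); 113 ≡ 1 (mod 4), exponent 1; 137 ≡ 1 (mod 4), exponent 1.
All primes ≡ 3 (mod 4) appear to even exponent (or don't appear), so by the two-squares theorem n IS expressible as a sum of two squares.
Step 3: Build a representation. Group n = k² · m with k = 3 and m = 113 · 137 = 15481 (a product of primes ≡ 1 (mod 4)); a representation of m scales to one of n via (k·x)² + (k·y)² = k²(x² + y²). Each prime p ≡ 1 (mod 4) is itself a sum of two squares; find a² by testing p − a² for a perfect square:
  113: 113 − 1² = 112, 113 − 2² = 109, 113 − 3² = 104, 113 − 4² = 97, 113 − 5² = 88, 113 − 6² = 77, 113 − 7² = 64 = 8² ⇒ 113 = 7² + 8².
  137: 137 − 1² = 136, 137 − 2² = 133, 137 − 3² = 128, 137 − 4² = 121 = 11² ⇒ 137 = 4² + 11².
  Combine using the Brahmagupta–Fibonacci identity (a² + b²)(c² + d²) = (ac − bd)² + (ad + bc)² = (ac + bd)² + (ad − bc)²:
  113 · 137 = 15481: from (7² + 8²)(4² + 11²), take (7·4 − 8·11, 7·11 + 8·4) = (28 − 88, 77 + 32) = (-60, 109); dropping signs (only squares matter) gives (60, 109); check 60² + 109² = 3600 + 11881 = 15481 ✓.
  Scale by k = 3: (3·60, 3·109) = (180, 327).
Step 4: Order so x ≤ y and verify: 180² + 327² = 32400 + 106929 = 139329 = n. ✓

n = 139329 = 180² + 327² (one valid representation with x ≤ y).


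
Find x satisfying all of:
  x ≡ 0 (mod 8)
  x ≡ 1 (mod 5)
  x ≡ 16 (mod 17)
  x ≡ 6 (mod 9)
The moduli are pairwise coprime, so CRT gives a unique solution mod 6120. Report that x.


Product of moduli M = 8 · 5 · 17 · 9 = 6120.
Merge one congruence at a time:
  Start: x ≡ 0 (mod 8).
  Combine with x ≡ 1 (mod 5); new modulus lcm = 40.
    Write x = 0 + 8·t and substitute into x ≡ 1 (mod 5): 8·t ≡ 1 − 0 = 1 (mod 5).
    Reduce coefficients mod 5: 3·t ≡ 1 (mod 5).
    The inverse of 3 mod 5 is 2 (since 3·2 = 6 = 1·5 + 1), so t ≡ 2·1 = 2 ≡ 2 (mod 5).
    Then x = 0 + 8·2 = 16, valid modulo lcm(8, 5) = 40: x ≡ 16 (mod 40).
  Combine with x ≡ 16 (mod 17); new modulus lcm = 680.
    Write x = 16 + 40·t and substitute into x ≡ 16 (mod 17): 40·t ≡ 16 − 16 = 0 (mod 17).
    Reduce coefficients mod 17: 6·t ≡ 0 (mod 17).
    The inverse of 6 mod 17 is 3 (since 6·3 = 18 = 1·17 + 1), so t ≡ 3·0 = 0 ≡ 0 (mod 17).
    Then x = 16 + 40·0 = 16, valid modulo lcm(40, 17) = 680: x ≡ 16 (mod 680).
  Combine with x ≡ 6 (mod 9); new modulus lcm = 6120.
    Write x = 16 + 680·t and substitute into x ≡ 6 (mod 9): 680·t ≡ 6 − 16 = -10 (mod 9).
    Reduce coefficients mod 9: 5·t ≡ 8 (mod 9).
    The inverse of 5 mod 9 is 2 (since 5·2 = 10 = 1·9 + 1), so t ≡ 2·8 = 16 ≡ 7 (mod 9).
    Then x = 16 + 680·7 = 4776, valid modulo lcm(680, 9) = 6120: x ≡ 4776 (mod 6120).
Verify against each original: 4776 mod 8 = 0, 4776 mod 5 = 1, 4776 mod 17 = 16, 4776 mod 9 = 6.

x ≡ 4776 (mod 6120).


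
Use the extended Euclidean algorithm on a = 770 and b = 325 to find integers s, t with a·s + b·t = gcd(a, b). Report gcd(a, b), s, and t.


Euclidean algorithm on (770, 325) — divide until remainder is 0:
  770 = 2 · 325 + 120
  325 = 2 · 120 + 85
  120 = 1 · 85 + 35
  85 = 2 · 35 + 15
  35 = 2 · 15 + 5
  15 = 3 · 5 + 0
gcd(770, 325) = 5.
Track Bezout coefficients alongside the remainders: start with r₀ = 770 = a·1 + b·0 (s = 1, t = 0) and r₁ = 325 = a·0 + b·1 (s = 0, t = 1); each new remainder r_{k+1} = r_{k-1} − q_k·r_k inherits s_{k+1} = s_{k-1} − q_k·s_k, t_{k+1} = t_{k-1} − q_k·t_k, so r_k = a·s_k + b·t_k at every step:
  q = 2: r = 120, s = 1 − 2·0 = 1, t = 0 − 2·1 = -2  (check: 770·1 + 325·(-2) = 120)
  q = 2: r = 85, s = 0 − 2·1 = -2, t = 1 − 2·(-2) = 5  (check: 770·(-2) + 325·5 = 85)
  q = 1: r = 35, s = 1 − 1·(-2) = 3, t = -2 − 1·5 = -7  (check: 770·3 + 325·(-7) = 35)
  q = 2: r = 15, s = -2 − 2·3 = -8, t = 5 − 2·(-7) = 19  (check: 770·(-8) + 325·19 = 15)
  q = 2: r = 5, s = 3 − 2·(-8) = 19, t = -7 − 2·19 = -45  (check: 770·19 + 325·(-45) = 5)
The row with r = 5 (the gcd) gives the Bezout coefficients s = 19, t = -45.
Result: 770 · (19) + 325 · (-45) = 5.

gcd(770, 325) = 5; s = 19, t = -45 (check: 770·19 + 325·(-45) = 5).


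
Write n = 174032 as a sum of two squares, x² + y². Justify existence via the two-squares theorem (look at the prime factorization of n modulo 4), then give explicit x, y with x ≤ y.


Step 1: Factor n = 174032 = 2^4 · 73 · 149.
Step 2: Check the mod-4 condition on each prime factor: 2 = 2 (special); 73 ≡ 1 (mod 4), exponent 1; 149 ≡ 1 (mod 4), exponent 1.
All primes ≡ 3 (mod 4) appear to even exponent (or don't appear), so by the two-squares theorem n IS expressible as a sum of two squares.
Step 3: Build a representation. Group n = k² · m with k = 4 and m = 73 · 149 = 10877 (a product of primes ≡ 1 (mod 4)); a representation of m scales to one of n via (k·x)² + (k·y)² = k²(x² + y²). Each prime p ≡ 1 (mod 4) is itself a sum of two squares; find a² by testing p − a² for a perfect square:
  73: 73 − 1² = 72, 73 − 2² = 69, 73 − 3² = 64 = 8² ⇒ 73 = 3² + 8².
  149: 149 − 1² = 148, 149 − 2² = 145, 149 − 3² = 140, 149 − 4² = 133, 149 − 5² = 124, 149 − 6² = 113, 149 − 7² = 100 = 10² ⇒ 149 = 7² + 10².
  Combine using the Brahmagupta–Fibonacci identity (a² + b²)(c² + d²) = (ac − bd)² + (ad + bc)² = (ac + bd)² + (ad − bc)²:
  73 · 149 = 10877: from (3² + 8²)(7² + 10²), take (3·7 − 8·10, 3·10 + 8·7) = (21 − 80, 30 + 56) = (-59, 86); dropping signs (only squares matter) gives (59, 86); check 59² + 86² = 3481 + 7396 = 10877 ✓.
  Scale by k = 4: (4·59, 4·86) = (236, 344).
Step 4: Order so x ≤ y and verify: 236² + 344² = 55696 + 118336 = 174032 = n. ✓

n = 174032 = 236² + 344² (one valid representation with x ≤ y).


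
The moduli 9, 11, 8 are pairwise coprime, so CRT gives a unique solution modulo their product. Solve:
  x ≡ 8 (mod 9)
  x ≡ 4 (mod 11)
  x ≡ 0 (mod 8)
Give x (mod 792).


Moduli 9, 11, 8 are pairwise coprime; by CRT there is a unique solution modulo M = 9 · 11 · 8 = 792.
Solve pairwise, accumulating the modulus:
  Start with x ≡ 8 (mod 9).
  Combine with x ≡ 4 (mod 11): since gcd(9, 11) = 1, we get a unique residue mod 99.
    Write x = 8 + 9·t and substitute into x ≡ 4 (mod 11): 9·t ≡ 4 − 8 = -4 (mod 11).
    Reduce coefficients mod 11: 9·t ≡ 7 (mod 11).
    The inverse of 9 mod 11 is 5 (since 9·5 = 45 = 4·11 + 1), so t ≡ 5·7 = 35 ≡ 2 (mod 11).
    Then x = 8 + 9·2 = 26, valid modulo lcm(9, 11) = 99: x ≡ 26 (mod 99).
  Combine with x ≡ 0 (mod 8): since gcd(99, 8) = 1, we get a unique residue mod 792.
    Write x = 26 + 99·t and substitute into x ≡ 0 (mod 8): 99·t ≡ 0 − 26 = -26 (mod 8).
    Reduce coefficients mod 8: 3·t ≡ 6 (mod 8).
    The inverse of 3 mod 8 is 3 (since 3·3 = 9 = 1·8 + 1), so t ≡ 3·6 = 18 ≡ 2 (mod 8).
    Then x = 26 + 99·2 = 224, valid modulo lcm(99, 8) = 792: x ≡ 224 (mod 792).
Verify: 224 mod 9 = 8 ✓, 224 mod 11 = 4 ✓, 224 mod 8 = 0 ✓.

x ≡ 224 (mod 792).


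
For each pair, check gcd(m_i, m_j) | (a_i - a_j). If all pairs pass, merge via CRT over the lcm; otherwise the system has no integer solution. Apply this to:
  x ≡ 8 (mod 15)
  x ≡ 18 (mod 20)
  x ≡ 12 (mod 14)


Moduli 15, 20, 14 are not pairwise coprime, so CRT works modulo lcm(m_i) when all pairwise compatibility conditions hold.
Pairwise compatibility: gcd(m_i, m_j) must divide a_i - a_j for every pair.
Merge one congruence at a time:
  Start: x ≡ 8 (mod 15).
  Combine with x ≡ 18 (mod 20): gcd(15, 20) = 5; 18 - 8 = 10, which IS divisible by 5, so compatible.
    Write x = 8 + 15·t and substitute into x ≡ 18 (mod 20): 15·t ≡ 18 − 8 = 10 (mod 20).
    Divide the congruence (and modulus) by g = 5: 3·t ≡ 2 (mod 4).
    The inverse of 3 mod 4 is 3 (since 3·3 = 9 = 2·4 + 1), so t ≡ 3·2 = 6 ≡ 2 (mod 4).
    Then x = 8 + 15·2 = 38, valid modulo lcm(15, 20) = 60: x ≡ 38 (mod 60).
  Combine with x ≡ 12 (mod 14): gcd(60, 14) = 2; 12 - 38 = -26, which IS divisible by 2, so compatible.
    Write x = 38 + 60·t and substitute into x ≡ 12 (mod 14): 60·t ≡ 12 − 38 = -26 (mod 14).
    Divide the congruence (and modulus) by g = 2: 30·t ≡ -13 (mod 7).
    Reduce coefficients mod 7: 2·t ≡ 1 (mod 7).
    The inverse of 2 mod 7 is 4 (since 2·4 = 8 = 1·7 + 1), so t ≡ 4·1 = 4 ≡ 4 (mod 7).
    Then x = 38 + 60·4 = 278, valid modulo lcm(60, 14) = 420: x ≡ 278 (mod 420).
Verify: 278 mod 15 = 8, 278 mod 20 = 18, 278 mod 14 = 12.

x ≡ 278 (mod 420).


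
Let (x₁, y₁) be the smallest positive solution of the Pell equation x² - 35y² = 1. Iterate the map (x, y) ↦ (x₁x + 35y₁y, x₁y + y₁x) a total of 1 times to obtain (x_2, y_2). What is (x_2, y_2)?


Step 1: Find the fundamental solution (x₁, y₁) of x² - 35y² = 1.
  Expand √35 as a continued fraction. a₀ = ⌊√35⌋ = 5; iterate m_{k+1} = d_k·a_k − m_k, d_{k+1} = (35 − m_{k+1}²)/d_k, a_{k+1} = ⌊(a₀ + m_{k+1})/d_{k+1}⌋ (starting m₀ = 0, d₀ = 1), with convergents p_k = a_k·p_{k-1} + p_{k-2}, q_k = a_k·q_{k-1} + q_{k-2} (p₋₁ = 1, q₋₁ = 0):
  k = 0: a₀ = 5; p₀/q₀ = 5/1; p₀² − 35·q₀² = 25 − 35 = -10.
  k = 1: m = 5, d = 10, a = ⌊(5 + 5)/10⌋ = 1; p/q = (1·5 + 1)/(1·1 + 0) = 6/1; p² − 35·q² = 36 − 35 = 1.
  The first convergent with p² − 35·q² = 1 gives the fundamental solution (x₁, y₁) = (6, 1).
Step 2: Apply the recurrence (x_{n+1}, y_{n+1}) = (x₁x_n + 35y₁y_n, x₁y_n + y₁x_n) repeatedly.
  From (x_1, y_1) = (6, 1): x_2 = 6·6 + 35·1·1 = 71; y_2 = 6·1 + 1·6 = 12.
Step 3: Verify x_2² - 35·y_2² = 5041 - 5040 = 1 (should be 1). ✓

(x_1, y_1) = (6, 1); (x_2, y_2) = (71, 12).


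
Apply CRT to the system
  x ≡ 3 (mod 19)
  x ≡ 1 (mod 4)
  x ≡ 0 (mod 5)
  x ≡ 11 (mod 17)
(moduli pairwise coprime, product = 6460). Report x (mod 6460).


Product of moduli M = 19 · 4 · 5 · 17 = 6460.
Merge one congruence at a time:
  Start: x ≡ 3 (mod 19).
  Combine with x ≡ 1 (mod 4); new modulus lcm = 76.
    Write x = 3 + 19·t and substitute into x ≡ 1 (mod 4): 19·t ≡ 1 − 3 = -2 (mod 4).
    Reduce coefficients mod 4: 3·t ≡ 2 (mod 4).
    The inverse of 3 mod 4 is 3 (since 3·3 = 9 = 2·4 + 1), so t ≡ 3·2 = 6 ≡ 2 (mod 4).
    Then x = 3 + 19·2 = 41, valid modulo lcm(19, 4) = 76: x ≡ 41 (mod 76).
  Combine with x ≡ 0 (mod 5); new modulus lcm = 380.
    Write x = 41 + 76·t and substitute into x ≡ 0 (mod 5): 76·t ≡ 0 − 41 = -41 (mod 5).
    Reduce coefficients mod 5: 1·t ≡ 4 (mod 5).
    So t ≡ 4 (mod 5).
    Then x = 41 + 76·4 = 345, valid modulo lcm(76, 5) = 380: x ≡ 345 (mod 380).
  Combine with x ≡ 11 (mod 17); new modulus lcm = 6460.
    Write x = 345 + 380·t and substitute into x ≡ 11 (mod 17): 380·t ≡ 11 − 345 = -334 (mod 17).
    Reduce coefficients mod 17: 6·t ≡ 6 (mod 17).
    The inverse of 6 mod 17 is 3 (since 6·3 = 18 = 1·17 + 1), so t ≡ 3·6 = 18 ≡ 1 (mod 17).
    Then x = 345 + 380·1 = 725, valid modulo lcm(380, 17) = 6460: x ≡ 725 (mod 6460).
Verify against each original: 725 mod 19 = 3, 725 mod 4 = 1, 725 mod 5 = 0, 725 mod 17 = 11.

x ≡ 725 (mod 6460).


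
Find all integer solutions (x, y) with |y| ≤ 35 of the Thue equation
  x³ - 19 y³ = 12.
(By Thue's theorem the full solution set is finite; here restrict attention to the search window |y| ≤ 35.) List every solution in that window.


The equation is x³ - 19y³ = 12. For fixed y, x³ = 19·y³ + 12, so a solution requires the RHS to be a perfect cube.
Strategy: iterate y from -35 to 35, compute RHS = 19·y³ + 12, and check whether it is a (positive or negative) perfect cube.
Check small values of y:
  y = 0: RHS = 12 is not a perfect cube.
  y = 1: RHS = 31 is not a perfect cube.
  y = -1: RHS = -7 is not a perfect cube.
  y = 2: RHS = 164 is not a perfect cube.
  y = -2: RHS = -140 is not a perfect cube.
  y = 3: RHS = 525 is not a perfect cube.
  y = -3: RHS = -501 is not a perfect cube.
Continuing the search up to |y| = 35 finds no solutions either.
No (x, y) in the scanned range satisfies the equation.

No integer solutions with |y| ≤ 35.


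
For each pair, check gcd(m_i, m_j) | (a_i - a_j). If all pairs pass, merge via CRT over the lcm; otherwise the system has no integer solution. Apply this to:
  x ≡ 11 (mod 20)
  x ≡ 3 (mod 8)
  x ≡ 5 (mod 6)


Moduli 20, 8, 6 are not pairwise coprime, so CRT works modulo lcm(m_i) when all pairwise compatibility conditions hold.
Pairwise compatibility: gcd(m_i, m_j) must divide a_i - a_j for every pair.
Merge one congruence at a time:
  Start: x ≡ 11 (mod 20).
  Combine with x ≡ 3 (mod 8): gcd(20, 8) = 4; 3 - 11 = -8, which IS divisible by 4, so compatible.
    Write x = 11 + 20·t and substitute into x ≡ 3 (mod 8): 20·t ≡ 3 − 11 = -8 (mod 8).
    Divide the congruence (and modulus) by g = 4: 5·t ≡ -2 (mod 2).
    Reduce coefficients mod 2: 1·t ≡ 0 (mod 2).
    So t ≡ 0 (mod 2).
    Then x = 11 + 20·0 = 11, valid modulo lcm(20, 8) = 40: x ≡ 11 (mod 40).
  Combine with x ≡ 5 (mod 6): gcd(40, 6) = 2; 5 - 11 = -6, which IS divisible by 2, so compatible.
    Write x = 11 + 40·t and substitute into x ≡ 5 (mod 6): 40·t ≡ 5 − 11 = -6 (mod 6).
    Divide the congruence (and modulus) by g = 2: 20·t ≡ -3 (mod 3).
    Reduce coefficients mod 3: 2·t ≡ 0 (mod 3).
    The inverse of 2 mod 3 is 2 (since 2·2 = 4 = 1·3 + 1), so t ≡ 2·0 = 0 ≡ 0 (mod 3).
    Then x = 11 + 40·0 = 11, valid modulo lcm(40, 6) = 120: x ≡ 11 (mod 120).
Verify: 11 mod 20 = 11, 11 mod 8 = 3, 11 mod 6 = 5.

x ≡ 11 (mod 120).
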